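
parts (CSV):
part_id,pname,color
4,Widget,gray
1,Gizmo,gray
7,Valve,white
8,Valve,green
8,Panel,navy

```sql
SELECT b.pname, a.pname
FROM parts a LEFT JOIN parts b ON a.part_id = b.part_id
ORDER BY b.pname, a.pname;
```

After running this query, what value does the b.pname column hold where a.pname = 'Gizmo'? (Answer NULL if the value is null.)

Gizmo

LEFT JOIN keeps every row from `parts a`; unmatched rows get NULL for `parts b`'s columns.
Matching on a.part_id = b.part_id.
- a row (part_id=4): matches 1 b row(s) → 1 output row(s).
- a row (part_id=1): matches 1 b row(s) → 1 output row(s).
- a row (part_id=7): matches 1 b row(s) → 1 output row(s).
- a row (part_id=8): matches 2 b row(s) → 2 output row(s).
- a row (part_id=8): matches 2 b row(s) → 2 output row(s).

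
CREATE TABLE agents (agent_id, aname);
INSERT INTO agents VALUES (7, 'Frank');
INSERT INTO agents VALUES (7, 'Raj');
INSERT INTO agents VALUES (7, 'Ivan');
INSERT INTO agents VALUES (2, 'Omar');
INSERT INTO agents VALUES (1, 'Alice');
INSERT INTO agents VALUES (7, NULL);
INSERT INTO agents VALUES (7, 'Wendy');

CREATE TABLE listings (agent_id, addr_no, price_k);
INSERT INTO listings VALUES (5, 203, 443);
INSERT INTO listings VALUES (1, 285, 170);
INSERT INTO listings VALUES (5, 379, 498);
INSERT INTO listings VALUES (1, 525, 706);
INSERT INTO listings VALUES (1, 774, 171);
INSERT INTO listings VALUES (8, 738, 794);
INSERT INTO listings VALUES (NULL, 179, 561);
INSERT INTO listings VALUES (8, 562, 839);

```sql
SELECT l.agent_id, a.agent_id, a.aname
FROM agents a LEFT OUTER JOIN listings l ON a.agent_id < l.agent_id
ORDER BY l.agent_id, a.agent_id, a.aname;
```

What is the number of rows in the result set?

18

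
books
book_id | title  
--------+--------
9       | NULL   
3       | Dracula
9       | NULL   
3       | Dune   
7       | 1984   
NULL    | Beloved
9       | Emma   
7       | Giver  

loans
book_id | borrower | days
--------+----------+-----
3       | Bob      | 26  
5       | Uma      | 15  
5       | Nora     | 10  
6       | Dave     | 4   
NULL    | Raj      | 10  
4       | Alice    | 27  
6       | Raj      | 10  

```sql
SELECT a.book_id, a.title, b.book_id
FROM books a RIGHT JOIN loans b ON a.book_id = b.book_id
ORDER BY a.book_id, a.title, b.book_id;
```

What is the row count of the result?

8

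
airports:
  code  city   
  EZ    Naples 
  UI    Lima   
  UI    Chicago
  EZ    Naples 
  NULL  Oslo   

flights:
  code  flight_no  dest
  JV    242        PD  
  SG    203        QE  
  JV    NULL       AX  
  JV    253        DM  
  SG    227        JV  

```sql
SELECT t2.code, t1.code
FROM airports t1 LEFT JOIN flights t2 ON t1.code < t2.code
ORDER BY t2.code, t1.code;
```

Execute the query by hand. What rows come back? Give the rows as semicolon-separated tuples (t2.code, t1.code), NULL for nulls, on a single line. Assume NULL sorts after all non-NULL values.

(JV, EZ); (JV, EZ); (JV, EZ); (JV, EZ); (JV, EZ); (JV, EZ); (SG, EZ); (SG, EZ); (SG, EZ); (SG, EZ); (NULL, UI); (NULL, UI); (NULL, NULL)

LEFT JOIN keeps every row from `airports`; unmatched rows get NULL for `flights`'s columns.
Matching on t1.code < t2.code. A NULL in a compared column never satisfies the condition.
- t1[0] code=EZ → 5 match(es) in t2 → 5 row(s).
- t1[1] code=UI → no match; kept with NULLs on the t2 side.
- t1[2] code=UI → no match; kept with NULLs on the t2 side.
- t1[3] code=EZ → 5 match(es) in t2 → 5 row(s).
- t1[4] code=NULL → no match; kept with NULLs on the t2 side.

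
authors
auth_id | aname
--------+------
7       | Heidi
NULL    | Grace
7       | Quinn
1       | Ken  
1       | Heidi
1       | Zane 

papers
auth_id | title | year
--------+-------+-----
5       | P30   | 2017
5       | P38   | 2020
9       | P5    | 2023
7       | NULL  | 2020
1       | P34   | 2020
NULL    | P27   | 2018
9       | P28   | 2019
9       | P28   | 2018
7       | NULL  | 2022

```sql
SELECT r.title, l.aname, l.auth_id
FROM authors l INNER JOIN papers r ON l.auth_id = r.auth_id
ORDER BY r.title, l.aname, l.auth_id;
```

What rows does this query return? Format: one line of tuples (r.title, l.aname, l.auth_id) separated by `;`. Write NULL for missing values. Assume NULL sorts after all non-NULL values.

(P34, Heidi, 1); (P34, Ken, 1); (P34, Zane, 1); (NULL, Heidi, 7); (NULL, Heidi, 7); (NULL, Quinn, 7); (NULL, Quinn, 7)

INNER JOIN keeps only pairs where the ON condition holds.
Matching on l.auth_id = r.auth_id. A NULL in a compared column never satisfies the condition.
- l[0] auth_id=7 → 2 match(es) in r → 2 row(s).
- l[1] auth_id=NULL → no match; dropped.
- l[2] auth_id=7 → 2 match(es) in r → 2 row(s).
- l[3] auth_id=1 → 1 match(es) in r → 1 row(s).
- l[4] auth_id=1 → 1 match(es) in r → 1 row(s).
- l[5] auth_id=1 → 1 match(es) in r → 1 row(s).
After projecting and ordering:
r.title | l.aname | l.auth_id
P34 | Heidi | 1
P34 | Ken | 1
P34 | Zane | 1
NULL | Heidi | 7
NULL | Heidi | 7
NULL | Quinn | 7
NULL | Quinn | 7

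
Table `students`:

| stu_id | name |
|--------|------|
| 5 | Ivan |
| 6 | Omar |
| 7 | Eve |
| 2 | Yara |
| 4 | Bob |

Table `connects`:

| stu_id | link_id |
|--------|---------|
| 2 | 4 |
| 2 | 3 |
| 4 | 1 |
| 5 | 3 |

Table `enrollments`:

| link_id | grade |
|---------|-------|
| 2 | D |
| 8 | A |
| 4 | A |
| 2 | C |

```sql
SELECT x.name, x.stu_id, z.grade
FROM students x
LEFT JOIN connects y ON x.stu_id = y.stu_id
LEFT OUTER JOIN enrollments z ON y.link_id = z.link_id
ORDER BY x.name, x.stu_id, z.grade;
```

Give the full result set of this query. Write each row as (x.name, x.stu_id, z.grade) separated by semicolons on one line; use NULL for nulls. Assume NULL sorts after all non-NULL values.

Step 1 — x LEFT JOIN y on stu_id → 6 row(s).
Then LEFT JOIN `enrollments z` on link_id: each of those 6 rows is kept; rows whose y.link_id has no match in z get NULL for z's columns.

(Bob, 4, NULL); (Eve, 7, NULL); (Ivan, 5, NULL); (Omar, 6, NULL); (Yara, 2, A); (Yara, 2, NULL)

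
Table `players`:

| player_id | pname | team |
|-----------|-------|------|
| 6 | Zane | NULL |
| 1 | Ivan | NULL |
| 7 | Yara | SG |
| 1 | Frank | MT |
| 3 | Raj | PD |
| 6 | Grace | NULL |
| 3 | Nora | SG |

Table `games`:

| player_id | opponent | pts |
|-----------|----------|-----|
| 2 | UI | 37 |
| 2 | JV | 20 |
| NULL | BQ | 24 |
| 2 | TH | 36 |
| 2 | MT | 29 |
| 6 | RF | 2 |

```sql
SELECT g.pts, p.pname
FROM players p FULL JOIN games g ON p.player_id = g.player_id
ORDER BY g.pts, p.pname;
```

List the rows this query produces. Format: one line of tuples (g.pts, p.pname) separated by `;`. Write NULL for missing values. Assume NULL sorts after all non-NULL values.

(2, Grace); (2, Zane); (20, NULL); (24, NULL); (29, NULL); (36, NULL); (37, NULL); (NULL, Frank); (NULL, Ivan); (NULL, Nora); (NULL, Raj); (NULL, Yara)

FULL OUTER JOIN keeps every row from both sides; unmatched rows get NULL for the other side's columns.
Matching on p.player_id = g.player_id. A NULL in a compared column never satisfies the condition.
Matched pairs: 2; unmatched p rows kept: 5; unmatched g rows kept: 5.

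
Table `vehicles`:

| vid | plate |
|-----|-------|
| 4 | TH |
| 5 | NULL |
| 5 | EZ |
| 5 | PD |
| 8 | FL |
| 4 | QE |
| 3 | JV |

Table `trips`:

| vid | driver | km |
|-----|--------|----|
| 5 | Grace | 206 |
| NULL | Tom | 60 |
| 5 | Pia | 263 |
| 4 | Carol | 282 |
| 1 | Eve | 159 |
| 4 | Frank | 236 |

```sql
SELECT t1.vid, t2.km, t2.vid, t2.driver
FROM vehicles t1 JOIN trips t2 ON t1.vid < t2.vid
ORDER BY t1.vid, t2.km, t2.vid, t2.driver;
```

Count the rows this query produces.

8

INNER JOIN keeps only pairs where the ON condition holds.
Matching on t1.vid < t2.vid. A NULL in a compared column never satisfies the condition.
- t1[0] vid=4 → 2 match(es) in t2 → 2 row(s).
- t1[1] vid=5 → no match; dropped.
- t1[2] vid=5 → no match; dropped.
- t1[3] vid=5 → no match; dropped.
- t1[4] vid=8 → no match; dropped.
- t1[5] vid=4 → 2 match(es) in t2 → 2 row(s).
- t1[6] vid=3 → 4 match(es) in t2 → 4 row(s).
Total: 8 rows.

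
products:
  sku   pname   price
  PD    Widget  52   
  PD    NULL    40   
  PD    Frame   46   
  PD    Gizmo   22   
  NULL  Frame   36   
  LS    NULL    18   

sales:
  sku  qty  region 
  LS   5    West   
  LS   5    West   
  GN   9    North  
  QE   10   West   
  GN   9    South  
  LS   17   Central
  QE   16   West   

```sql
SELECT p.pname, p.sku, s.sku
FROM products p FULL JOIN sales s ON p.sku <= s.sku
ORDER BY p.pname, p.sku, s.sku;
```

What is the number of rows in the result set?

16

FULL OUTER JOIN keeps every row from both sides; unmatched rows get NULL for the other side's columns.
Matching on p.sku <= s.sku. A NULL in a compared column never satisfies the condition.
- p (sku=PD) pairs with 2 row(s) of s.
- p (sku=PD) pairs with 2 row(s) of s.
- p (sku=PD) pairs with 2 row(s) of s.
- p (sku=PD) pairs with 2 row(s) of s.
- p (sku=NULL) has no partner → padded with NULL.
- p (sku=LS) pairs with 5 row(s) of s.
- 2 row(s) from s found no p partner → padded with NULL.
Total: 13 matched + 3 padded = 16 rows.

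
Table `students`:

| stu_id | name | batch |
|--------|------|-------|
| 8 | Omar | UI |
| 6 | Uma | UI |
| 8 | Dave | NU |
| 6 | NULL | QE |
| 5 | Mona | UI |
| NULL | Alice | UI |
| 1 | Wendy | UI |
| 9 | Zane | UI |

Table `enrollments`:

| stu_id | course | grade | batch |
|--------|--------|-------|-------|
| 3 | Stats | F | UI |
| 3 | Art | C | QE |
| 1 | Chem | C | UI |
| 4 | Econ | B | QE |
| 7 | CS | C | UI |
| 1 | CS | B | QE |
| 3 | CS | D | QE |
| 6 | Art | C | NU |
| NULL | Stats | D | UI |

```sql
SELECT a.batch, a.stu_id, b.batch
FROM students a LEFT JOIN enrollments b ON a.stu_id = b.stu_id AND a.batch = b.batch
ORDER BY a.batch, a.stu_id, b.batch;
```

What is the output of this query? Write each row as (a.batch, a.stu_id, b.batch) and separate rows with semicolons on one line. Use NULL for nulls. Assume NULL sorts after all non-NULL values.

(NU, 8, NULL); (QE, 6, NULL); (UI, 1, UI); (UI, 5, NULL); (UI, 6, NULL); (UI, 8, NULL); (UI, 9, NULL); (UI, NULL, NULL)

LEFT JOIN keeps every row from `students`; unmatched rows get NULL for `enrollments`'s columns.
Matching on a.stu_id = b.stu_id AND a.batch = b.batch. A NULL in a compared column never satisfies the condition.
- stu_id=8, batch=UI: no b row matches, row kept with b columns NULL.
- stu_id=6, batch=UI: no b row matches, row kept with b columns NULL.
- stu_id=8, batch=NU: no b row matches, row kept with b columns NULL.
- stu_id=6, batch=QE: no b row matches, row kept with b columns NULL.
- stu_id=5, batch=UI: no b row matches, row kept with b columns NULL.
- stu_id=NULL, batch=UI: no b row matches, row kept with b columns NULL.
- stu_id=1, batch=UI: 1 matching b row(s), so 1 row(s) emitted.
- stu_id=9, batch=UI: no b row matches, row kept with b columns NULL.
After projecting and ordering:
a.batch | a.stu_id | b.batch
NU | 8 | NULL
QE | 6 | NULL
UI | 1 | UI
UI | 5 | NULL
UI | 6 | NULL
UI | 8 | NULL
UI | 9 | NULL
UI | NULL | NULL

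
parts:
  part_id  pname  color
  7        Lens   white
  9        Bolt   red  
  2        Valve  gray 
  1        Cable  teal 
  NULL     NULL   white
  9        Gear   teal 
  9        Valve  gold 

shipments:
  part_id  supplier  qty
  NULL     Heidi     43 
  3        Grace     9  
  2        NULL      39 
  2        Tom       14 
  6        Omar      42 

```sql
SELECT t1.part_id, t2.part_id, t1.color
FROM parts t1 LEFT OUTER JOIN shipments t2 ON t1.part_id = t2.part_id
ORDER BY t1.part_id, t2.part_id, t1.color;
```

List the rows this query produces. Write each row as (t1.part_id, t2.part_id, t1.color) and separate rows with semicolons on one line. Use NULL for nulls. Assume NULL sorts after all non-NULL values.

LEFT JOIN keeps every row from `parts`; unmatched rows get NULL for `shipments`'s columns.
Matching on t1.part_id = t2.part_id. A NULL in a compared column never satisfies the condition.
Matched pairs: 2; unmatched t1 rows kept: 6.

(1, NULL, teal); (2, 2, gray); (2, 2, gray); (7, NULL, white); (9, NULL, gold); (9, NULL, red); (9, NULL, teal); (NULL, NULL, white)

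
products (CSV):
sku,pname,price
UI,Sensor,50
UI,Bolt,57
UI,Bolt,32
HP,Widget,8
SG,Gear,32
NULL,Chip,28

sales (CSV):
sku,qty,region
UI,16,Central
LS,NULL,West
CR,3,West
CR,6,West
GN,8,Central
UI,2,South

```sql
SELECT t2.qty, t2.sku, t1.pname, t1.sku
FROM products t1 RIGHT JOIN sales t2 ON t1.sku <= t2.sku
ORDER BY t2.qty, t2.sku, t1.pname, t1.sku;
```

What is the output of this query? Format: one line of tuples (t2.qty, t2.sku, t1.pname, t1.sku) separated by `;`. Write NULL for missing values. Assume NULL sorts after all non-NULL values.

(2, UI, Bolt, UI); (2, UI, Bolt, UI); (2, UI, Gear, SG); (2, UI, Sensor, UI); (2, UI, Widget, HP); (3, CR, NULL, NULL); (6, CR, NULL, NULL); (8, GN, NULL, NULL); (16, UI, Bolt, UI); (16, UI, Bolt, UI); (16, UI, Gear, SG); (16, UI, Sensor, UI); (16, UI, Widget, HP); (NULL, LS, Widget, HP)

RIGHT JOIN keeps every row from `sales`; unmatched rows get NULL for `products`'s columns.
Matching on t1.sku <= t2.sku. A NULL in a compared column never satisfies the condition.
- t1[0] sku=UI → 2 match(es) in t2 → 2 row(s).
- t1[1] sku=UI → 2 match(es) in t2 → 2 row(s).
- t1[2] sku=UI → 2 match(es) in t2 → 2 row(s).
- t1[3] sku=HP → 3 match(es) in t2 → 3 row(s).
- t1[4] sku=SG → 2 match(es) in t2 → 2 row(s).
- t1[5] sku=NULL → no match.
- 3 t2 row(s) had no t1 match → kept, t1 columns NULL.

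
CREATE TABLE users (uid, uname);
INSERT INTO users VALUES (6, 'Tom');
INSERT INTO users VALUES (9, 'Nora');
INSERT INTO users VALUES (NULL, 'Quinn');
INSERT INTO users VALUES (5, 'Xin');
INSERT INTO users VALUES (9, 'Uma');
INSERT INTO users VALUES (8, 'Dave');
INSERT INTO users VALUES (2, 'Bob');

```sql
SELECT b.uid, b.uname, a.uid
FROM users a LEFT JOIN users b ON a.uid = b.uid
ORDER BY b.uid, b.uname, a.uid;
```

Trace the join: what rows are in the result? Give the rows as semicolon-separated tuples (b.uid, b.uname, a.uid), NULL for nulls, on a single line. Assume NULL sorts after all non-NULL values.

(2, Bob, 2); (5, Xin, 5); (6, Tom, 6); (8, Dave, 8); (9, Nora, 9); (9, Nora, 9); (9, Uma, 9); (9, Uma, 9); (NULL, NULL, NULL)

LEFT JOIN keeps every row from `users a`; unmatched rows get NULL for `users b`'s columns.
Matching on a.uid = b.uid. A NULL in a compared column never satisfies the condition.
Matched pairs: 8; unmatched a rows kept: 1.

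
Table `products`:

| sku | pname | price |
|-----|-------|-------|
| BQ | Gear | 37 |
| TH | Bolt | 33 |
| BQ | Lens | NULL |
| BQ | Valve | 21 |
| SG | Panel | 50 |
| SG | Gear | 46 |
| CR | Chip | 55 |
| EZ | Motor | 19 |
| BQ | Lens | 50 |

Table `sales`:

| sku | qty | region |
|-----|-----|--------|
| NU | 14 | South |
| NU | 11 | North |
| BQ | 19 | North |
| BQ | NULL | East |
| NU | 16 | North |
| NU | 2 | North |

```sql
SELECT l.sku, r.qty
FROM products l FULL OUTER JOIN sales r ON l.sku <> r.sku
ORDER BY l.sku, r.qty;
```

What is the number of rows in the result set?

46

FULL OUTER JOIN keeps every row from both sides; unmatched rows get NULL for the other side's columns.
Matching on l.sku <> r.sku.
- sku=BQ: 4 matching r row(s), so 4 row(s) emitted.
- sku=TH: 6 matching r row(s), so 6 row(s) emitted.
- sku=BQ: 4 matching r row(s), so 4 row(s) emitted.
- sku=BQ: 4 matching r row(s), so 4 row(s) emitted.
- sku=SG: 6 matching r row(s), so 6 row(s) emitted.
- sku=SG: 6 matching r row(s), so 6 row(s) emitted.
- sku=CR: 6 matching r row(s), so 6 row(s) emitted.
- sku=EZ: 6 matching r row(s), so 6 row(s) emitted.
- sku=BQ: 4 matching r row(s), so 4 row(s) emitted.
Total: 46 rows.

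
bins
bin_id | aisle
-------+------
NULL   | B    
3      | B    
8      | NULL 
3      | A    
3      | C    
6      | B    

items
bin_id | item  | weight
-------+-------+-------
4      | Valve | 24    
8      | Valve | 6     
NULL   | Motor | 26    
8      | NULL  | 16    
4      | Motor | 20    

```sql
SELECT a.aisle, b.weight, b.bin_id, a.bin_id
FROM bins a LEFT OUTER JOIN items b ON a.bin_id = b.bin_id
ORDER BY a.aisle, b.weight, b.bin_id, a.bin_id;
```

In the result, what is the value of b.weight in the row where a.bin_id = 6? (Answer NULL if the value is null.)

NULL

LEFT JOIN keeps every row from `bins`; unmatched rows get NULL for `items`'s columns.
Matching on a.bin_id = b.bin_id. A NULL in a compared column never satisfies the condition.
- a (bin_id=NULL) has no partner → padded with NULL.
- a (bin_id=3) has no partner → padded with NULL.
- a (bin_id=8) pairs with 2 row(s) of b.
- a (bin_id=3) has no partner → padded with NULL.
- a (bin_id=3) has no partner → padded with NULL.
- a (bin_id=6) has no partner → padded with NULL.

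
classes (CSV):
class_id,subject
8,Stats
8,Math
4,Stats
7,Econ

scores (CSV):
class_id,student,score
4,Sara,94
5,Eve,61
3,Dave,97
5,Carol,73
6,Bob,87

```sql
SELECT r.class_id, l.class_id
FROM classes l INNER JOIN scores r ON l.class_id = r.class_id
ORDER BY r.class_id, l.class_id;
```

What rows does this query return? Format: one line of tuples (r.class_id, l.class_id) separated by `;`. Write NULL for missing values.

(4, 4)

INNER JOIN keeps only pairs where the ON condition holds.
Matching on l.class_id = r.class_id.
- class_id=8: no matching r row, dropped.
- class_id=8: no matching r row, dropped.
- class_id=4: 1 matching r row(s), so 1 row(s) emitted.
- class_id=7: no matching r row, dropped.
After projecting and ordering:
r.class_id | l.class_id
4 | 4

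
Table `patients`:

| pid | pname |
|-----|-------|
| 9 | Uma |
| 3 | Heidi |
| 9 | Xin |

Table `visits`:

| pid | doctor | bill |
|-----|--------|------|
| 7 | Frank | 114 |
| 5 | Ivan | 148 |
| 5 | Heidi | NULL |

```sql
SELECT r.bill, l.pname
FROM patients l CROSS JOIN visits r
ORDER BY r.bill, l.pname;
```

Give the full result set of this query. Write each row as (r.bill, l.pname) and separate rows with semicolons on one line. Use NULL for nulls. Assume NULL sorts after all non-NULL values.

(114, Heidi); (114, Uma); (114, Xin); (148, Heidi); (148, Uma); (148, Xin); (NULL, Heidi); (NULL, Uma); (NULL, Xin)

CROSS JOIN pairs every row of `patients` with every row of `visits`: 3 × 3 = 9 rows.
After projecting and ordering:
r.bill | l.pname
114 | Heidi
114 | Uma
114 | Xin
148 | Heidi
148 | Uma
148 | Xin
NULL | Heidi
NULL | Uma
NULL | Xin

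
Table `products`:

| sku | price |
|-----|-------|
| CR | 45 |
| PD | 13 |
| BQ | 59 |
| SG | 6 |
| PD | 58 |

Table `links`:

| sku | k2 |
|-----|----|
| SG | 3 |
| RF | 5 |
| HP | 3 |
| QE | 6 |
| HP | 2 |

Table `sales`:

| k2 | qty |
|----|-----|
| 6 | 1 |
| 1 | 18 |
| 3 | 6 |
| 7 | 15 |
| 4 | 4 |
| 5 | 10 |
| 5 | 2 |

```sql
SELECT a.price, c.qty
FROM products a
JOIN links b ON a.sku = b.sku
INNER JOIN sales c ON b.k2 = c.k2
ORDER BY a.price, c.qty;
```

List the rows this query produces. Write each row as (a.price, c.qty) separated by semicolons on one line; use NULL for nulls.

Step 1 — a INNER JOIN b on sku → 1 row(s).
Then INNER JOIN `sales c` on k2: keep only rows whose b.k2 appears in c.

(6, 6)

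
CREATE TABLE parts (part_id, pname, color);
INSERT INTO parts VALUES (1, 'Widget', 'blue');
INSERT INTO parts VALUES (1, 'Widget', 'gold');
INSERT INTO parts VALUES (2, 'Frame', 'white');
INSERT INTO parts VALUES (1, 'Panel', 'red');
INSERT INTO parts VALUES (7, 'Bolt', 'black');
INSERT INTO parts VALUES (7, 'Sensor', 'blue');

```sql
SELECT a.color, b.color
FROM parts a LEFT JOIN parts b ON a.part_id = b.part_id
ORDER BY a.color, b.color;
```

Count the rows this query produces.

14

LEFT JOIN keeps every row from `parts a`; unmatched rows get NULL for `parts b`'s columns.
Matching on a.part_id = b.part_id.
- a[0] part_id=1 → 3 match(es) in b → 3 row(s).
- a[1] part_id=1 → 3 match(es) in b → 3 row(s).
- a[2] part_id=2 → 1 match(es) in b → 1 row(s).
- a[3] part_id=1 → 3 match(es) in b → 3 row(s).
- a[4] part_id=7 → 2 match(es) in b → 2 row(s).
- a[5] part_id=7 → 2 match(es) in b → 2 row(s).
Total: 14 rows.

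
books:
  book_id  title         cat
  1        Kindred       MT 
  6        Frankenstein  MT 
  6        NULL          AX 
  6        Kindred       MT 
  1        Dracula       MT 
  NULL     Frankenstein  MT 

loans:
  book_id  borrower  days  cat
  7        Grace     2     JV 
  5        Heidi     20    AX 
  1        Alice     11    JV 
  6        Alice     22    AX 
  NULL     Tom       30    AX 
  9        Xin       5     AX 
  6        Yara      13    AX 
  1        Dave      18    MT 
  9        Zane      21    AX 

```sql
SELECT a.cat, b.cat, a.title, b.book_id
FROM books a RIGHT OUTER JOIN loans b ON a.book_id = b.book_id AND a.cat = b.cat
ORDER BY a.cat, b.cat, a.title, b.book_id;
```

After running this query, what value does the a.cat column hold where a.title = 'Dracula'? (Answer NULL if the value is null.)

MT

RIGHT JOIN keeps every row from `loans`; unmatched rows get NULL for `books`'s columns.
Matching on a.book_id = b.book_id AND a.cat = b.cat. A NULL in a compared column never satisfies the condition.
- a (book_id=1, cat=MT) pairs with 1 row(s) of b.
- a (book_id=6, cat=MT) has no partner in b.
- a (book_id=6, cat=AX) pairs with 2 row(s) of b.
- a (book_id=6, cat=MT) has no partner in b.
- a (book_id=1, cat=MT) pairs with 1 row(s) of b.
- a (book_id=NULL, cat=MT) has no partner in b.
- 6 row(s) from b found no a partner → padded with NULL.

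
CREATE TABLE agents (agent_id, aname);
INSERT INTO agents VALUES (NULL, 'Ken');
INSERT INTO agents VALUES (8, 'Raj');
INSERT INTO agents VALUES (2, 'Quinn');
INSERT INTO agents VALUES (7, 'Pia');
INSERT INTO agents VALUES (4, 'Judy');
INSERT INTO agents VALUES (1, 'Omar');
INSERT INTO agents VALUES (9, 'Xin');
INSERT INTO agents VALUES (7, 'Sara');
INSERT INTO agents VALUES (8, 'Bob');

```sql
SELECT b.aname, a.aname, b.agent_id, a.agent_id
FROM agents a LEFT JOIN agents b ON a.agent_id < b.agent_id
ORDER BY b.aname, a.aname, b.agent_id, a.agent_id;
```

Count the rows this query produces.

28

LEFT JOIN keeps every row from `agents a`; unmatched rows get NULL for `agents b`'s columns.
Matching on a.agent_id < b.agent_id. A NULL in a compared column never satisfies the condition.
Matched pairs: 26; unmatched a rows kept: 2.
Total: 26 matched + 2 padded = 28 rows.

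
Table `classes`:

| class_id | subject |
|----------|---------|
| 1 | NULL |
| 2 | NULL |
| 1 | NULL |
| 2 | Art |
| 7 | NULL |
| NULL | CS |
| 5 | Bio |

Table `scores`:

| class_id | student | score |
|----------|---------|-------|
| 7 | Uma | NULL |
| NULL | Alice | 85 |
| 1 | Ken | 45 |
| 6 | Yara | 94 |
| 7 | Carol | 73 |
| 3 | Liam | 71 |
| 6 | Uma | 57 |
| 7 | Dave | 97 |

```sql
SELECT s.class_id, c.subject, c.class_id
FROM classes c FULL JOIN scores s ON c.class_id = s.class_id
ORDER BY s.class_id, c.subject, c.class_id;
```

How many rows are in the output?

FULL OUTER JOIN keeps every row from both sides; unmatched rows get NULL for the other side's columns.
Matching on c.class_id = s.class_id. A NULL in a compared column never satisfies the condition.
- c[0] class_id=1 → 1 match(es) in s → 1 row(s).
- c[1] class_id=2 → no match; kept with NULLs on the s side.
- c[2] class_id=1 → 1 match(es) in s → 1 row(s).
- c[3] class_id=2 → no match; kept with NULLs on the s side.
- c[4] class_id=7 → 3 match(es) in s → 3 row(s).
- c[5] class_id=NULL → no match; kept with NULLs on the s side.
- c[6] class_id=5 → no match; kept with NULLs on the s side.
- plus 4 unmatched s row(s), each kept with NULL c columns.
Total: 5 matched + 8 padded = 13 rows.

13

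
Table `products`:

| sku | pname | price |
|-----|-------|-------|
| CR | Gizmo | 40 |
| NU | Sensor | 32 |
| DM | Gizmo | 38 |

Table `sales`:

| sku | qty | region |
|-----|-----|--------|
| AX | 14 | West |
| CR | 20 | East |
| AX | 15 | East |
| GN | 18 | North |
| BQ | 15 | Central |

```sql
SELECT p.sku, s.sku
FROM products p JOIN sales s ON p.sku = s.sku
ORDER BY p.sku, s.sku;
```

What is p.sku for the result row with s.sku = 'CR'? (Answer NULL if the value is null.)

INNER JOIN keeps only pairs where the ON condition holds.
Matching on p.sku = s.sku.
- p row (sku=CR): matches 1 s row(s) → 1 output row(s).
- p row (sku=NU): no match → dropped.
- p row (sku=DM): no match → dropped.

CR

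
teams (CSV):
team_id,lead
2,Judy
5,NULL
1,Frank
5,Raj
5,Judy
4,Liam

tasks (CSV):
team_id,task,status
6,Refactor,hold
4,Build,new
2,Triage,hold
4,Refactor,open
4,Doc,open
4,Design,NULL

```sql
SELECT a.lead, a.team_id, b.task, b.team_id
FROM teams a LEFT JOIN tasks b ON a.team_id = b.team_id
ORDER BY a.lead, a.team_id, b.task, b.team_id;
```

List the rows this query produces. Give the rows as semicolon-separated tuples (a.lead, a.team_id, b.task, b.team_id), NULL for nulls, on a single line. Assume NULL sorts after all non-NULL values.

(Frank, 1, NULL, NULL); (Judy, 2, Triage, 2); (Judy, 5, NULL, NULL); (Liam, 4, Build, 4); (Liam, 4, Design, 4); (Liam, 4, Doc, 4); (Liam, 4, Refactor, 4); (Raj, 5, NULL, NULL); (NULL, 5, NULL, NULL)

LEFT JOIN keeps every row from `teams`; unmatched rows get NULL for `tasks`'s columns.
Matching on a.team_id = b.team_id.
- a (team_id=2) pairs with 1 row(s) of b.
- a (team_id=5) has no partner → padded with NULL.
- a (team_id=1) has no partner → padded with NULL.
- a (team_id=5) has no partner → padded with NULL.
- a (team_id=5) has no partner → padded with NULL.
- a (team_id=4) pairs with 4 row(s) of b.
After projecting and ordering:
a.lead | a.team_id | b.task | b.team_id
Frank | 1 | NULL | NULL
Judy | 2 | Triage | 2
Judy | 5 | NULL | NULL
Liam | 4 | Build | 4
Liam | 4 | Design | 4
Liam | 4 | Doc | 4
Liam | 4 | Refactor | 4
Raj | 5 | NULL | NULL
NULL | 5 | NULL | NULL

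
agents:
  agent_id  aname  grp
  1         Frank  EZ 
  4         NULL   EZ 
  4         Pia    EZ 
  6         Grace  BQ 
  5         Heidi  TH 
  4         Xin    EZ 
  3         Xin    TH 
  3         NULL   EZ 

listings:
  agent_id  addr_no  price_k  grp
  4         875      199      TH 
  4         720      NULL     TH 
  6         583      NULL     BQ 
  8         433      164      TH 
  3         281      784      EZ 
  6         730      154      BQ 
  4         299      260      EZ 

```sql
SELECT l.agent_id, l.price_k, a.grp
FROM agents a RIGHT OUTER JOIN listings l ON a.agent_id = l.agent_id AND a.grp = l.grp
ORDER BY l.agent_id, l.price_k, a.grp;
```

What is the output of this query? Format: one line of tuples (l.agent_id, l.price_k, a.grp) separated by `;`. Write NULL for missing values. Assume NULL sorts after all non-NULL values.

RIGHT JOIN keeps every row from `listings`; unmatched rows get NULL for `agents`'s columns.
Matching on a.agent_id = l.agent_id AND a.grp = l.grp.
- a[0] agent_id=1, grp=EZ → no match.
- a[1] agent_id=4, grp=EZ → 1 match(es) in l → 1 row(s).
- a[2] agent_id=4, grp=EZ → 1 match(es) in l → 1 row(s).
- a[3] agent_id=6, grp=BQ → 2 match(es) in l → 2 row(s).
- a[4] agent_id=5, grp=TH → no match.
- a[5] agent_id=4, grp=EZ → 1 match(es) in l → 1 row(s).
- a[6] agent_id=3, grp=TH → no match.
- a[7] agent_id=3, grp=EZ → 1 match(es) in l → 1 row(s).
- 3 row(s) from l found no a partner → padded with NULL.
After projecting and ordering:
l.agent_id | l.price_k | a.grp
3 | 784 | EZ
4 | 199 | NULL
4 | 260 | EZ
4 | 260 | EZ
4 | 260 | EZ
4 | NULL | NULL
6 | 154 | BQ
6 | NULL | BQ
8 | 164 | NULL

(3, 784, EZ); (4, 199, NULL); (4, 260, EZ); (4, 260, EZ); (4, 260, EZ); (4, NULL, NULL); (6, 154, BQ); (6, NULL, BQ); (8, 164, NULL)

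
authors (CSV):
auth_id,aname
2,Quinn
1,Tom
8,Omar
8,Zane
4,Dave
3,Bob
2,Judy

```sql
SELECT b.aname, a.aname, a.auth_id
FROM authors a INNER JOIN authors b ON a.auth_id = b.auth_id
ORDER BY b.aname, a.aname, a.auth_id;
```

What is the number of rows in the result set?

11

INNER JOIN keeps only pairs where the ON condition holds.
Matching on a.auth_id = b.auth_id.
Matched pairs: 11.
Total: 11 rows.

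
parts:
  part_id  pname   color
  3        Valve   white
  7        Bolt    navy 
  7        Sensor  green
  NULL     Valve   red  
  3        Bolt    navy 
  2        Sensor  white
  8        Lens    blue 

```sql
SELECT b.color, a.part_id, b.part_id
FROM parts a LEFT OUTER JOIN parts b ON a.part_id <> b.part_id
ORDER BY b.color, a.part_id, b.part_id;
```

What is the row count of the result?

27

LEFT JOIN keeps every row from `parts a`; unmatched rows get NULL for `parts b`'s columns.
Matching on a.part_id <> b.part_id. A NULL in a compared column never satisfies the condition.
- a[0] part_id=3 → 4 match(es) in b → 4 row(s).
- a[1] part_id=7 → 4 match(es) in b → 4 row(s).
- a[2] part_id=7 → 4 match(es) in b → 4 row(s).
- a[3] part_id=NULL → no match; kept with NULLs on the b side.
- a[4] part_id=3 → 4 match(es) in b → 4 row(s).
- a[5] part_id=2 → 5 match(es) in b → 5 row(s).
- a[6] part_id=8 → 5 match(es) in b → 5 row(s).
Total: 26 matched + 1 padded = 27 rows.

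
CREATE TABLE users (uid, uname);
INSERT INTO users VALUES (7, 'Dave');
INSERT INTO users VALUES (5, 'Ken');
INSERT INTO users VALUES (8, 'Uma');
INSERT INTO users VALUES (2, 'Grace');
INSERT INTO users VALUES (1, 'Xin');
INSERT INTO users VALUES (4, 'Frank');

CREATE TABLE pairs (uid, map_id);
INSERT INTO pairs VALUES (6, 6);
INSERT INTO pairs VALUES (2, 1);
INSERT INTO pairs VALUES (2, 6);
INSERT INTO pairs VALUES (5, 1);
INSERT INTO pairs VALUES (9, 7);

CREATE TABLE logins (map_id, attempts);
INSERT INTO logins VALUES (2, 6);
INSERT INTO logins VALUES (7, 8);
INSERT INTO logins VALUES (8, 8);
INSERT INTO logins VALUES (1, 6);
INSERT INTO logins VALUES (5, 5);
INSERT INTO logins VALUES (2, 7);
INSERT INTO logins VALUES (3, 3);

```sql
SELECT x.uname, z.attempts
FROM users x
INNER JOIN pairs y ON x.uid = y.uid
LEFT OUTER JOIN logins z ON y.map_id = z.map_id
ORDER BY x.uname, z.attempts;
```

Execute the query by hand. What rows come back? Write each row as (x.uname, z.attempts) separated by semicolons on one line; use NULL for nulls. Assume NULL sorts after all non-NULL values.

(Grace, 6); (Grace, NULL); (Ken, 6)

Joins associate left-to-right: users INNER JOIN pairs on uid gives 3 intermediate row(s).
Then LEFT JOIN `logins z` on map_id: each of those 3 rows is kept; rows whose y.map_id has no match in z get NULL for z's columns.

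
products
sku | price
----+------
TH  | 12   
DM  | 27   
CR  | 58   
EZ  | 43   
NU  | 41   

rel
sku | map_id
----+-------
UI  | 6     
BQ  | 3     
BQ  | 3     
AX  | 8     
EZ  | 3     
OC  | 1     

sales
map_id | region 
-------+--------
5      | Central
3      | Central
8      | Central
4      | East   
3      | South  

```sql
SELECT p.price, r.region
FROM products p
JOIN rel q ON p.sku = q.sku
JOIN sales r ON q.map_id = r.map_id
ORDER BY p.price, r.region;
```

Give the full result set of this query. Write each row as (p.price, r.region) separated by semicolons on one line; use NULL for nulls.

Evaluate left to right. First `products p INNER JOIN rel q` on sku: 1 row(s).
Then INNER JOIN `sales r` on map_id: keep only rows whose q.map_id appears in r.

(43, Central); (43, South)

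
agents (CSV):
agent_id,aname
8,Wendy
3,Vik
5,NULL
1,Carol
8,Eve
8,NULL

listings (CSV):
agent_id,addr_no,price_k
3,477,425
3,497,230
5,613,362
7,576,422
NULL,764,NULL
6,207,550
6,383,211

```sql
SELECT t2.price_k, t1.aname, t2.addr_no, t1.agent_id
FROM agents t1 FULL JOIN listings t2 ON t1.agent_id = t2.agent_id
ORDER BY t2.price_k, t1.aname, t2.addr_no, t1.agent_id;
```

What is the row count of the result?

11

FULL OUTER JOIN keeps every row from both sides; unmatched rows get NULL for the other side's columns.
Matching on t1.agent_id = t2.agent_id. A NULL in a compared column never satisfies the condition.
- agent_id=8: no t2 row matches, row kept with t2 columns NULL.
- agent_id=3: 2 matching t2 row(s), so 2 row(s) emitted.
- agent_id=5: 1 matching t2 row(s), so 1 row(s) emitted.
- agent_id=1: no t2 row matches, row kept with t2 columns NULL.
- agent_id=8: no t2 row matches, row kept with t2 columns NULL.
- agent_id=8: no t2 row matches, row kept with t2 columns NULL.
- 4 t2 row(s) had no t1 match → kept, t1 columns NULL.
Total: 3 matched + 8 padded = 11 rows.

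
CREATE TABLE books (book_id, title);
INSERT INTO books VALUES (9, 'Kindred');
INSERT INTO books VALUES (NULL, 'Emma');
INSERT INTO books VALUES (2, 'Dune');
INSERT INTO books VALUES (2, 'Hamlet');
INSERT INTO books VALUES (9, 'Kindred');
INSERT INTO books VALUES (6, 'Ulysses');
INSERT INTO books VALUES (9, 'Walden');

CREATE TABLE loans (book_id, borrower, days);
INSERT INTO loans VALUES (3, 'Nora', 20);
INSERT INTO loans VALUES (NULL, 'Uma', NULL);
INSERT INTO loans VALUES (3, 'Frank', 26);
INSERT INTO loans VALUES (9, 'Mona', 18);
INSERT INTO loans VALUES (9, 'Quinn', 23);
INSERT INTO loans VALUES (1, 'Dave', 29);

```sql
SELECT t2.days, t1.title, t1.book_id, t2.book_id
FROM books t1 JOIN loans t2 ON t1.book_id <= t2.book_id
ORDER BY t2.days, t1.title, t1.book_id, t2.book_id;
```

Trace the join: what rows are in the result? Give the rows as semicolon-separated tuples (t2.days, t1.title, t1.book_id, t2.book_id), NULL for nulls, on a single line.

INNER JOIN keeps only pairs where the ON condition holds.
Matching on t1.book_id <= t2.book_id. A NULL in a compared column never satisfies the condition.
- t1 row (book_id=9): matches 2 t2 row(s) → 2 output row(s).
- t1 row (book_id=NULL): no match → dropped.
- t1 row (book_id=2): matches 4 t2 row(s) → 4 output row(s).
- t1 row (book_id=2): matches 4 t2 row(s) → 4 output row(s).
- t1 row (book_id=9): matches 2 t2 row(s) → 2 output row(s).
- t1 row (book_id=6): matches 2 t2 row(s) → 2 output row(s).
- t1 row (book_id=9): matches 2 t2 row(s) → 2 output row(s).

(18, Dune, 2, 9); (18, Hamlet, 2, 9); (18, Kindred, 9, 9); (18, Kindred, 9, 9); (18, Ulysses, 6, 9); (18, Walden, 9, 9); (20, Dune, 2, 3); (20, Hamlet, 2, 3); (23, Dune, 2, 9); (23, Hamlet, 2, 9); (23, Kindred, 9, 9); (23, Kindred, 9, 9); (23, Ulysses, 6, 9); (23, Walden, 9, 9); (26, Dune, 2, 3); (26, Hamlet, 2, 3)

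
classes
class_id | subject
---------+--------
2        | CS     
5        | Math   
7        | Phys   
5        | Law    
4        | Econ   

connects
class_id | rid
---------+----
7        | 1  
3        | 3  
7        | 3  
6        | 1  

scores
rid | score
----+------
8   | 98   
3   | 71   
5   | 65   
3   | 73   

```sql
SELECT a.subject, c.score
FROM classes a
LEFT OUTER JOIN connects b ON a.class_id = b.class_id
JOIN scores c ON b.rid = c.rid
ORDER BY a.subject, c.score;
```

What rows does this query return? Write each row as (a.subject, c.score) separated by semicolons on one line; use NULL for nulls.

Joins associate left-to-right: classes LEFT JOIN connects on class_id gives 6 intermediate row(s).
Then INNER JOIN `scores c` on rid: keep only rows whose b.rid appears in c.

(Phys, 71); (Phys, 73)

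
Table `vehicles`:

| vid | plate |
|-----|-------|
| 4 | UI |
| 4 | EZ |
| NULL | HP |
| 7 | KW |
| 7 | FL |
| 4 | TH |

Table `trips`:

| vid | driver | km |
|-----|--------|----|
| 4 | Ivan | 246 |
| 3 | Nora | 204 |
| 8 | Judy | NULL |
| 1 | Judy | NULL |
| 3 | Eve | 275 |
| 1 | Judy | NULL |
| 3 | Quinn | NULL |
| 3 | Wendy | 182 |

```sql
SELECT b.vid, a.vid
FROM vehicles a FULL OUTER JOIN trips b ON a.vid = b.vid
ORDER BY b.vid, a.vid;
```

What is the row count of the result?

FULL OUTER JOIN keeps every row from both sides; unmatched rows get NULL for the other side's columns.
Matching on a.vid = b.vid. A NULL in a compared column never satisfies the condition.
Matched pairs: 3; unmatched a rows kept: 3; unmatched b rows kept: 7.
Total: 3 matched + 10 padded = 13 rows.

13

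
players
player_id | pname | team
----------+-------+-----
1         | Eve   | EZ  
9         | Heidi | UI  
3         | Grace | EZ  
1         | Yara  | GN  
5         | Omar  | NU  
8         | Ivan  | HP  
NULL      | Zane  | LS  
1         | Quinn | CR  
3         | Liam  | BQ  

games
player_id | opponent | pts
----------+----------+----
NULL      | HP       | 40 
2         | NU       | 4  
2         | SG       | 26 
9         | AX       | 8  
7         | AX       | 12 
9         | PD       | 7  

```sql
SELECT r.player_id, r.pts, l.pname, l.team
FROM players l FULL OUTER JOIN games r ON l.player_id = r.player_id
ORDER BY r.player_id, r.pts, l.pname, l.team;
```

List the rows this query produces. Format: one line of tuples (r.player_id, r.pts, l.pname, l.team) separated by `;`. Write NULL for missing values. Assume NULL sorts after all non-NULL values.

FULL OUTER JOIN keeps every row from both sides; unmatched rows get NULL for the other side's columns.
Matching on l.player_id = r.player_id. A NULL in a compared column never satisfies the condition.
Matched pairs: 2; unmatched l rows kept: 8; unmatched r rows kept: 4.

(2, 4, NULL, NULL); (2, 26, NULL, NULL); (7, 12, NULL, NULL); (9, 7, Heidi, UI); (9, 8, Heidi, UI); (NULL, 40, NULL, NULL); (NULL, NULL, Eve, EZ); (NULL, NULL, Grace, EZ); (NULL, NULL, Ivan, HP); (NULL, NULL, Liam, BQ); (NULL, NULL, Omar, NU); (NULL, NULL, Quinn, CR); (NULL, NULL, Yara, GN); (NULL, NULL, Zane, LS)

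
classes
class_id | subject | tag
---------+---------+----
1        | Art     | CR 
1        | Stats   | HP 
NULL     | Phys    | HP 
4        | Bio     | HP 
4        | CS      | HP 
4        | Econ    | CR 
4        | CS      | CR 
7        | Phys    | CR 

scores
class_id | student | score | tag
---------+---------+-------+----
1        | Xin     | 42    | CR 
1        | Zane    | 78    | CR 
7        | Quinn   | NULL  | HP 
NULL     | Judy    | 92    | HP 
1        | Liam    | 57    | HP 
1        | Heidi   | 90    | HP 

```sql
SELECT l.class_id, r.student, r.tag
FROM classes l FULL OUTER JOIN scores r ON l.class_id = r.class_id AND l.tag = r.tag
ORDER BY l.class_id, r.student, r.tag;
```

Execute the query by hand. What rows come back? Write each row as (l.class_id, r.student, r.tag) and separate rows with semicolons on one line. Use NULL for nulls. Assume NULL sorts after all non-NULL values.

(1, Heidi, HP); (1, Liam, HP); (1, Xin, CR); (1, Zane, CR); (4, NULL, NULL); (4, NULL, NULL); (4, NULL, NULL); (4, NULL, NULL); (7, NULL, NULL); (NULL, Judy, HP); (NULL, Quinn, HP); (NULL, NULL, NULL)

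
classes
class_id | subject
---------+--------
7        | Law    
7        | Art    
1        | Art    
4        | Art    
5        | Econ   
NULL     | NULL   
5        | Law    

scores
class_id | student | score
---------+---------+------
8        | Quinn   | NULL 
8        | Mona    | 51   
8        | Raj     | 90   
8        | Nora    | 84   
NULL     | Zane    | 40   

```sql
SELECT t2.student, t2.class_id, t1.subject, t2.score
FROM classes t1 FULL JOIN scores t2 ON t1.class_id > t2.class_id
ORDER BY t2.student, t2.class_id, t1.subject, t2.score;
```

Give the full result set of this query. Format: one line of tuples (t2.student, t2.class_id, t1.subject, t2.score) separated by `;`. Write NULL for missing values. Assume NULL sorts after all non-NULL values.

FULL OUTER JOIN keeps every row from both sides; unmatched rows get NULL for the other side's columns.
Matching on t1.class_id > t2.class_id. A NULL in a compared column never satisfies the condition.
- t1 row (class_id=7): no match → kept, t2 columns NULL.
- t1 row (class_id=7): no match → kept, t2 columns NULL.
- t1 row (class_id=1): no match → kept, t2 columns NULL.
- t1 row (class_id=4): no match → kept, t2 columns NULL.
- t1 row (class_id=5): no match → kept, t2 columns NULL.
- t1 row (class_id=NULL): no match → kept, t2 columns NULL.
- t1 row (class_id=5): no match → kept, t2 columns NULL.
- plus 5 unmatched t2 row(s), each kept with NULL t1 columns.

(Mona, 8, NULL, 51); (Nora, 8, NULL, 84); (Quinn, 8, NULL, NULL); (Raj, 8, NULL, 90); (Zane, NULL, NULL, 40); (NULL, NULL, Art, NULL); (NULL, NULL, Art, NULL); (NULL, NULL, Art, NULL); (NULL, NULL, Econ, NULL); (NULL, NULL, Law, NULL); (NULL, NULL, Law, NULL); (NULL, NULL, NULL, NULL)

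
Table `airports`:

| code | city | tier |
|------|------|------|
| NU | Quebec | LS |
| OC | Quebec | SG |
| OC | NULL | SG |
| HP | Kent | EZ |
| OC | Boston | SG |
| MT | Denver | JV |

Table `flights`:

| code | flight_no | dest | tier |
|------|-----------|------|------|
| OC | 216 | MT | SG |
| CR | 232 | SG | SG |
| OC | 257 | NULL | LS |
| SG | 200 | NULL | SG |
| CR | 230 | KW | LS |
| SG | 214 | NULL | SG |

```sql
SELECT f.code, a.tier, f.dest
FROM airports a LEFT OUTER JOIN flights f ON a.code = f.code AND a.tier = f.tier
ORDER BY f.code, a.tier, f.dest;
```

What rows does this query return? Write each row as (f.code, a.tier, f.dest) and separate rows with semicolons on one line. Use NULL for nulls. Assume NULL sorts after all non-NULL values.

LEFT JOIN keeps every row from `airports`; unmatched rows get NULL for `flights`'s columns.
Matching on a.code = f.code AND a.tier = f.tier.
Matched pairs: 3; unmatched a rows kept: 3.

(OC, SG, MT); (OC, SG, MT); (OC, SG, MT); (NULL, EZ, NULL); (NULL, JV, NULL); (NULL, LS, NULL)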